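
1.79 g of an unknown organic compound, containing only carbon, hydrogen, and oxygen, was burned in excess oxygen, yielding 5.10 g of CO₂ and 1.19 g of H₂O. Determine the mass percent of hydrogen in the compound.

mol C = 5.10 g CO₂ ÷ 44.009 g/mol = 0.1159 mol
mol H = 2 × 1.19 g H₂O ÷ 18.015 g/mol = 0.1321 mol
mass O = 1.79 − (1.392 + 0.1332) = 0.2649 g → mol O = 0.2649 ÷ 15.999 = 0.01656 mol
mass % H = 0.1332 g ÷ 1.79 g × 100%

7.4%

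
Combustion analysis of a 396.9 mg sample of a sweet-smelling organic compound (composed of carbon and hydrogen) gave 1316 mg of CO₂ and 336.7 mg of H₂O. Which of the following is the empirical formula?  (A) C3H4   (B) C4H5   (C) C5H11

(B) C4H5

mol C = 1.316 g CO₂ ÷ 44.009 g/mol = 0.029903 mol
mol H = 2 × 0.3367 g H₂O ÷ 18.015 g/mol = 0.037380 mol
Divide by the smallest (0.029903 mol): C 1.000, H 1.250
Multiplying each by 4 gives whole numbers: C 4.00, H 5.00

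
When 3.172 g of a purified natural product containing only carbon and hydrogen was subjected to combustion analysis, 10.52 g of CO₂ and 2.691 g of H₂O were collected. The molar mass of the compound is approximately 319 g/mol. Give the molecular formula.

mol C = 10.52 g CO₂ ÷ 44.009 g/mol = 0.23904 mol
mol H = 2 × 2.691 g H₂O ÷ 18.015 g/mol = 0.29875 mol
Divide by the smallest (0.23904 mol): C 1.000, H 1.250
Multiplying each by 4 gives whole numbers: C 4.00, H 5.00
Empirical formula: C4H5
Empirical-formula mass = 53.08 g/mol; 319 ÷ 53.08 ≈ 6, so the molecular formula is C24H30.

C24H30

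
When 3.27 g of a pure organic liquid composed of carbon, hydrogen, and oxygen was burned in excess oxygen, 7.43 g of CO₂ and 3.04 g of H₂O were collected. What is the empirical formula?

C3H6O

mol C = 7.43 g CO₂ ÷ 44.009 g/mol = 0.1688 mol
mol H = 2 × 3.04 g H₂O ÷ 18.015 g/mol = 0.3375 mol
mass O = 3.27 − (2.028 + 0.3402) = 0.9020 g → mol O = 0.9020 ÷ 15.999 = 0.05638 mol
Divide by the smallest (0.05638 mol): C 2.995, H 5.986, O 1.000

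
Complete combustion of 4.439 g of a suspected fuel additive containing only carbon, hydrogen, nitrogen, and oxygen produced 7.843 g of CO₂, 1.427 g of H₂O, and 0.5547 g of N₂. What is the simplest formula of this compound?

mol C = 7.843 g CO₂ ÷ 44.009 g/mol = 0.17821 mol
mol H = 2 × 1.427 g H₂O ÷ 18.015 g/mol = 0.15842 mol
mol N = 2 × 0.5547 g N₂ ÷ 28.014 g/mol = 0.039602 mol
mass O = 4.439 − (2.1405 + 0.15969 + 0.55470) = 1.5841 g → mol O = 1.5841 ÷ 15.999 = 0.099012 mol
Divide by the smallest (0.039602 mol): C 4.500, H 4.000, N 1.000, O 2.500
Multiplying each by 2 gives whole numbers: C 9.00, H 8.00, N 2.00, O 5.00

C9H8N2O5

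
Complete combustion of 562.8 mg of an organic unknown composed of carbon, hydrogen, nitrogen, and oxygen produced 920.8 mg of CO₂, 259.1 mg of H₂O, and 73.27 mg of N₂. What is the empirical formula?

mol C = 0.9208 g CO₂ ÷ 44.009 g/mol = 0.020923 mol
mol H = 2 × 0.2591 g H₂O ÷ 18.015 g/mol = 0.028765 mol
mol N = 2 × 0.07327 g N₂ ÷ 28.014 g/mol = 0.0052310 mol
mass O = 0.5628 − (0.25131 + 0.028995 + 0.073270) = 0.20923 g → mol O = 0.20923 ÷ 15.999 = 0.013078 mol
Divide by the smallest (0.0052310 mol): C 4.000, H 5.499, N 1.000, O 2.500
Multiplying each by 2 gives whole numbers: C 8.00, H 11.00, N 2.00, O 5.00

C8H11N2O5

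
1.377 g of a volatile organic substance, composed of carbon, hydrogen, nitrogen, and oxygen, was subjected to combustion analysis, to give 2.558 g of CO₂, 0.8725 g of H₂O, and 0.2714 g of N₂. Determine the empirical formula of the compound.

mol C = 2.558 g CO₂ ÷ 44.009 g/mol = 0.058124 mol
mol H = 2 × 0.8725 g H₂O ÷ 18.015 g/mol = 0.096864 mol
mol N = 2 × 0.2714 g N₂ ÷ 28.014 g/mol = 0.019376 mol
mass O = 1.377 − (0.69813 + 0.097639 + 0.27140) = 0.30983 g → mol O = 0.30983 ÷ 15.999 = 0.019365 mol
Divide by the smallest (0.019365 mol): C 3.001, H 5.002, N 1.001, O 1.000

C3H5NO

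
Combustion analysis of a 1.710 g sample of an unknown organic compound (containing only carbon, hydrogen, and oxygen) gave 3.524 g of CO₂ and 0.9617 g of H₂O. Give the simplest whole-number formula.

mol C = 3.524 g CO₂ ÷ 44.009 g/mol = 0.080075 mol
mol H = 2 × 0.9617 g H₂O ÷ 18.015 g/mol = 0.10677 mol
mass O = 1.710 − (0.96178 + 0.10762) = 0.64060 g → mol O = 0.64060 ÷ 15.999 = 0.040040 mol
Divide by the smallest (0.040040 mol): C 2.000, H 2.666, O 1.000
Multiplying each by 3 gives whole numbers: C 6.00, H 8.00, O 3.00

C6H8O3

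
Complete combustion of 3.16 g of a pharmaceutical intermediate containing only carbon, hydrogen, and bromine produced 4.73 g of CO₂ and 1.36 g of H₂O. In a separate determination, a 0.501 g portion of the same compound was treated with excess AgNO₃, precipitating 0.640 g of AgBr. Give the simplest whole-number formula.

C5H7Br

mol C = 4.73 g CO₂ ÷ 44.009 g/mol = 0.1075 mol
mol H = 2 × 1.36 g H₂O ÷ 18.015 g/mol = 0.1510 mol
From the AgBr data: mol Br per gram of compound = (0.640 ÷ 187.772) ÷ 0.501 = 0.006803 mol/g, so in the 3.16 g combustion sample mol Br = 0.02150 mol
Divide by the smallest (0.02150 mol): C 4.999, H 7.023, Br 1.000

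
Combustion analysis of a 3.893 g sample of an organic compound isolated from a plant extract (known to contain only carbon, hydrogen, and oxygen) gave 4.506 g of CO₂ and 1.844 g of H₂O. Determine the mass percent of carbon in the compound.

mol C = 4.506 g CO₂ ÷ 44.009 g/mol = 0.10239 mol
mol H = 2 × 1.844 g H₂O ÷ 18.015 g/mol = 0.20472 mol
mass O = 3.893 − (1.2298 + 0.20636) = 2.4569 g → mol O = 2.4569 ÷ 15.999 = 0.15356 mol
mass % C = 1.2298 g ÷ 3.893 g × 100%

31.59%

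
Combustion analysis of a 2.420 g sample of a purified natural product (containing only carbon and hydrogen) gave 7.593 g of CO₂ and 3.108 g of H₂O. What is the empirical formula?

CH2

mol C = 7.593 g CO₂ ÷ 44.009 g/mol = 0.17253 mol
mol H = 2 × 3.108 g H₂O ÷ 18.015 g/mol = 0.34505 mol
Divide by the smallest (0.17253 mol): C 1.000, H 2.000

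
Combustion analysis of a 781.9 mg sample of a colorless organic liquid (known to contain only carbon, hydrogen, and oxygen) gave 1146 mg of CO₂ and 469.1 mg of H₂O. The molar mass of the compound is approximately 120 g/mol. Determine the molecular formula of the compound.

mol C = 1.146 g CO₂ ÷ 44.009 g/mol = 0.026040 mol
mol H = 2 × 0.4691 g H₂O ÷ 18.015 g/mol = 0.052079 mol
mass O = 0.7819 − (0.31277 + 0.052495) = 0.41664 g → mol O = 0.41664 ÷ 15.999 = 0.026041 mol
Divide by the smallest (0.026040 mol): C 1.000, H 2.000, O 1.000
Empirical formula: CH2O
Empirical-formula mass = 30.03 g/mol; 120 ÷ 30.03 ≈ 4, so the molecular formula is C4H8O4.

C4H8O4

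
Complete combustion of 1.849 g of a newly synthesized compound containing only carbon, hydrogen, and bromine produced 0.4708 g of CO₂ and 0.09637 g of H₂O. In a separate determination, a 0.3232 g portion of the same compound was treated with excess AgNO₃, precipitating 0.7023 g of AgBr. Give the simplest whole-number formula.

CHBr2

mol C = 0.4708 g CO₂ ÷ 44.009 g/mol = 0.010698 mol
mol H = 2 × 0.09637 g H₂O ÷ 18.015 g/mol = 0.010699 mol
From the AgBr data: mol Br per gram of compound = (0.7023 ÷ 187.772) ÷ 0.3232 = 0.011572 mol/g, so in the 1.849 g combustion sample mol Br = 0.021397 mol
Divide by the smallest (0.010698 mol): C 1.000, H 1.000, Br 2.000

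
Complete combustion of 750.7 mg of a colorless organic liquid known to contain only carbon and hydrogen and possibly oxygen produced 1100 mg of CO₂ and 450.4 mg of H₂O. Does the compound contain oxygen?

mol C = 1.100 g CO₂ ÷ 44.009 g/mol = 0.024995 mol
mol H = 2 × 0.4504 g H₂O ÷ 18.015 g/mol = 0.050003 mol
C and H account for only 0.35062 g of the 0.7507 g sample; the remaining 0.40008 g must be oxygen.

yes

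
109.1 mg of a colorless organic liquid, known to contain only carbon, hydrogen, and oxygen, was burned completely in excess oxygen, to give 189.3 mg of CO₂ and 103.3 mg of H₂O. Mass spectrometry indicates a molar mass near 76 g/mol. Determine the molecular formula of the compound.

mol C = 0.1893 g CO₂ ÷ 44.009 g/mol = 0.0043014 mol
mol H = 2 × 0.1033 g H₂O ÷ 18.015 g/mol = 0.011468 mol
mass O = 0.1091 − (0.051664 + 0.011560) = 0.045876 g → mol O = 0.045876 ÷ 15.999 = 0.0028674 mol
Divide by the smallest (0.0028674 mol): C 1.500, H 3.999, O 1.000
Multiplying each by 2 gives whole numbers: C 3.00, H 8.00, O 2.00
Empirical formula: C3H8O2
Empirical-formula mass = 76.09 g/mol; 76 ÷ 76.09 ≈ 1, so the molecular formula is C3H8O2.

C3H8O2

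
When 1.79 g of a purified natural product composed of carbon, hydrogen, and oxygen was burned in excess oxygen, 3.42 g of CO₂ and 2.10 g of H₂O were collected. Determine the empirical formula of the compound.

mol C = 3.42 g CO₂ ÷ 44.009 g/mol = 0.07771 mol
mol H = 2 × 2.10 g H₂O ÷ 18.015 g/mol = 0.2331 mol
mass O = 1.79 − (0.9334 + 0.2350) = 0.6216 g → mol O = 0.6216 ÷ 15.999 = 0.03885 mol
Divide by the smallest (0.03885 mol): C 2.000, H 6.001, O 1.000

C2H6O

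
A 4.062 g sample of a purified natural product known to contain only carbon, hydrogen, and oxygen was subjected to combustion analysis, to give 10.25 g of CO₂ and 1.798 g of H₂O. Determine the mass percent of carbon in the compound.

68.87%

mol C = 10.25 g CO₂ ÷ 44.009 g/mol = 0.23291 mol
mol H = 2 × 1.798 g H₂O ÷ 18.015 g/mol = 0.19961 mol
mass O = 4.062 − (2.7974 + 0.20121) = 1.0633 g → mol O = 1.0633 ÷ 15.999 = 0.066463 mol
mass % C = 2.7974 g ÷ 4.062 g × 100%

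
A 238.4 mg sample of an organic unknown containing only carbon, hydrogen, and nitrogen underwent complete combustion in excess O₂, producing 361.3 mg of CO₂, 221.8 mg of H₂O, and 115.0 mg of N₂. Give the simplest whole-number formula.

CH3N

mol C = 0.3613 g CO₂ ÷ 44.009 g/mol = 0.0082097 mol
mol H = 2 × 0.2218 g H₂O ÷ 18.015 g/mol = 0.024624 mol
mol N = 2 × 0.1150 g N₂ ÷ 28.014 g/mol = 0.0082102 mol
Divide by the smallest (0.0082097 mol): C 1.000, H 2.999, N 1.000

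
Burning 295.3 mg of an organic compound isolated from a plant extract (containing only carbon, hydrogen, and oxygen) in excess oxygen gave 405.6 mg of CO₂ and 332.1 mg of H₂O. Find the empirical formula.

mol C = 0.4056 g CO₂ ÷ 44.009 g/mol = 0.0092163 mol
mol H = 2 × 0.3321 g H₂O ÷ 18.015 g/mol = 0.036869 mol
mass O = 0.2953 − (0.11070 + 0.037164) = 0.14744 g → mol O = 0.14744 ÷ 15.999 = 0.0092155 mol
Divide by the smallest (0.0092155 mol): C 1.000, H 4.001, O 1.000

CH4O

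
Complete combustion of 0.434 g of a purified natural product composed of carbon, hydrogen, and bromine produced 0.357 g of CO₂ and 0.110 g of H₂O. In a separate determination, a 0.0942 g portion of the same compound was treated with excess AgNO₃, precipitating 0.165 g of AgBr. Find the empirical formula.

C2H3Br

mol C = 0.357 g CO₂ ÷ 44.009 g/mol = 0.008112 mol
mol H = 2 × 0.110 g H₂O ÷ 18.015 g/mol = 0.01221 mol
From the AgBr data: mol Br per gram of compound = (0.165 ÷ 187.772) ÷ 0.0942 = 0.009328 mol/g, so in the 0.434 g combustion sample mol Br = 0.004048 mol
Divide by the smallest (0.004048 mol): C 2.004, H 3.016, Br 1.000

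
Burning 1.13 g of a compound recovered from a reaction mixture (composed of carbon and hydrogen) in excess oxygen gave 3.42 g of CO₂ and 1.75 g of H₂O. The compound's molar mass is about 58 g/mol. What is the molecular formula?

mol C = 3.42 g CO₂ ÷ 44.009 g/mol = 0.07771 mol
mol H = 2 × 1.75 g H₂O ÷ 18.015 g/mol = 0.1943 mol
Divide by the smallest (0.07771 mol): C 1.000, H 2.500
Multiplying each by 2 gives whole numbers: C 2.00, H 5.00
Empirical formula: C2H5
Empirical-formula mass = 29.06 g/mol; 58 ÷ 29.06 ≈ 2, so the molecular formula is C4H10.

C4H10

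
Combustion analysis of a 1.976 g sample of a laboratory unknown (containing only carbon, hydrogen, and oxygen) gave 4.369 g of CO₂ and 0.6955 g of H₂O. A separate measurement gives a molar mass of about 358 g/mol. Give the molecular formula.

mol C = 4.369 g CO₂ ÷ 44.009 g/mol = 0.099275 mol
mol H = 2 × 0.6955 g H₂O ÷ 18.015 g/mol = 0.077213 mol
mass O = 1.976 − (1.1924 + 0.077831) = 0.70578 g → mol O = 0.70578 ÷ 15.999 = 0.044114 mol
Divide by the smallest (0.044114 mol): C 2.250, H 1.750, O 1.000
Multiplying each by 4 gives whole numbers: C 9.00, H 7.00, O 4.00
Empirical formula: C9H7O4
Empirical-formula mass = 179.15 g/mol; 358 ÷ 179.15 ≈ 2, so the molecular formula is C18H14O8.

C18H14O8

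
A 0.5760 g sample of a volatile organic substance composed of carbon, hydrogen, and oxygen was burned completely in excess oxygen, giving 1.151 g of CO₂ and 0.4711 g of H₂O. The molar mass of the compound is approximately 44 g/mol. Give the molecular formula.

C2H4O

mol C = 1.151 g CO₂ ÷ 44.009 g/mol = 0.026154 mol
mol H = 2 × 0.4711 g H₂O ÷ 18.015 g/mol = 0.052301 mol
mass O = 0.5760 − (0.31413 + 0.052719) = 0.20915 g → mol O = 0.20915 ÷ 15.999 = 0.013073 mol
Divide by the smallest (0.013073 mol): C 2.001, H 4.001, O 1.000
Empirical formula: C2H4O
Empirical-formula mass = 44.05 g/mol; 44 ÷ 44.05 ≈ 1, so the molecular formula is C2H4O.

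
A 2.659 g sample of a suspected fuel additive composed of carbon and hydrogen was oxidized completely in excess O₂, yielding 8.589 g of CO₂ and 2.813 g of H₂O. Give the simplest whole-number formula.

C5H8

mol C = 8.589 g CO₂ ÷ 44.009 g/mol = 0.19516 mol
mol H = 2 × 2.813 g H₂O ÷ 18.015 g/mol = 0.31230 mol
Divide by the smallest (0.19516 mol): C 1.000, H 1.600
Multiplying each by 5 gives whole numbers: C 5.00, H 8.00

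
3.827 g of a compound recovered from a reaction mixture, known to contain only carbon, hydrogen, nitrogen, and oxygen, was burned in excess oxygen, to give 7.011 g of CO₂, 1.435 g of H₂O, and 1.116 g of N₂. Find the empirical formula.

mol C = 7.011 g CO₂ ÷ 44.009 g/mol = 0.15931 mol
mol H = 2 × 1.435 g H₂O ÷ 18.015 g/mol = 0.15931 mol
mol N = 2 × 1.116 g N₂ ÷ 28.014 g/mol = 0.079674 mol
mass O = 3.827 − (1.9135 + 0.16059 + 1.1160) = 0.63696 g → mol O = 0.63696 ÷ 15.999 = 0.039813 mol
Divide by the smallest (0.039813 mol): C 4.001, H 4.002, N 2.001, O 1.000

C4H4N2O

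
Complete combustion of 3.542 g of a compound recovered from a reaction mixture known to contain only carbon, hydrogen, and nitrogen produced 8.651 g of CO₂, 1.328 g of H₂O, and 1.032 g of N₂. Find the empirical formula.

C8H6N3

mol C = 8.651 g CO₂ ÷ 44.009 g/mol = 0.19657 mol
mol H = 2 × 1.328 g H₂O ÷ 18.015 g/mol = 0.14743 mol
mol N = 2 × 1.032 g N₂ ÷ 28.014 g/mol = 0.073677 mol
Divide by the smallest (0.073677 mol): C 2.668, H 2.001, N 1.000
Multiplying each by 3 gives whole numbers: C 8.00, H 6.00, N 3.00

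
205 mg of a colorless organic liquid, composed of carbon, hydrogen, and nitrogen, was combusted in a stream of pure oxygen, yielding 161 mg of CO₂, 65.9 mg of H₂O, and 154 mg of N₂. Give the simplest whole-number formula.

CH2N3

mol C = 0.161 g CO₂ ÷ 44.009 g/mol = 0.003658 mol
mol H = 2 × 0.0659 g H₂O ÷ 18.015 g/mol = 0.007316 mol
mol N = 2 × 0.154 g N₂ ÷ 28.014 g/mol = 0.01099 mol
Divide by the smallest (0.003658 mol): C 1.000, H 2.000, N 3.005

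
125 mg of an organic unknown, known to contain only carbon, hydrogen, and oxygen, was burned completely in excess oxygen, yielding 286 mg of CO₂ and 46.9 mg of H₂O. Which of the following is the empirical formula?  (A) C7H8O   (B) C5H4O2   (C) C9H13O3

mol C = 0.286 g CO₂ ÷ 44.009 g/mol = 0.006499 mol
mol H = 2 × 0.0469 g H₂O ÷ 18.015 g/mol = 0.005207 mol
mass O = 0.125 − (0.07806 + 0.005248) = 0.04170 g → mol O = 0.04170 ÷ 15.999 = 0.002606 mol
Divide by the smallest (0.002606 mol): C 2.494, H 1.998, O 1.000
Multiplying each by 2 gives whole numbers: C 4.99, H 4.00, O 2.00

(B) C5H4O2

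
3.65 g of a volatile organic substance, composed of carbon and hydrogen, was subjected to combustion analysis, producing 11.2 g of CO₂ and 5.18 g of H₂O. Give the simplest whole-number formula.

C4H9

mol C = 11.2 g CO₂ ÷ 44.009 g/mol = 0.2545 mol
mol H = 2 × 5.18 g H₂O ÷ 18.015 g/mol = 0.5751 mol
Divide by the smallest (0.2545 mol): C 1.000, H 2.260
Multiplying each by 4 gives whole numbers: C 4.00, H 9.04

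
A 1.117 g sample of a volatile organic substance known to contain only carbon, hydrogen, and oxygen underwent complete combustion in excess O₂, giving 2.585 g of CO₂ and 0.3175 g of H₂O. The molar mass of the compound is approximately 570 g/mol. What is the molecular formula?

mol C = 2.585 g CO₂ ÷ 44.009 g/mol = 0.058738 mol
mol H = 2 × 0.3175 g H₂O ÷ 18.015 g/mol = 0.035248 mol
mass O = 1.117 − (0.70550 + 0.035530) = 0.37597 g → mol O = 0.37597 ÷ 15.999 = 0.023499 mol
Divide by the smallest (0.023499 mol): C 2.500, H 1.500, O 1.000
Multiplying each by 2 gives whole numbers: C 5.00, H 3.00, O 2.00
Empirical formula: C5H3O2
Empirical-formula mass = 95.08 g/mol; 570 ÷ 95.08 ≈ 6, so the molecular formula is C30H18O12.

C30H18O12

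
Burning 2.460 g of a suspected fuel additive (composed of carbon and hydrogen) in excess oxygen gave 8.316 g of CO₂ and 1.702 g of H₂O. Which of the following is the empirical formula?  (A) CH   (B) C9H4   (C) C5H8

mol C = 8.316 g CO₂ ÷ 44.009 g/mol = 0.18896 mol
mol H = 2 × 1.702 g H₂O ÷ 18.015 g/mol = 0.18895 mol
Divide by the smallest (0.18895 mol): C 1.000, H 1.000

(A) CH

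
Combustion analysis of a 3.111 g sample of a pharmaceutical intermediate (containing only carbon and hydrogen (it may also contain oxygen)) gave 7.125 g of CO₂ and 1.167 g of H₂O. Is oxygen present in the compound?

mol C = 7.125 g CO₂ ÷ 44.009 g/mol = 0.16190 mol
mol H = 2 × 1.167 g H₂O ÷ 18.015 g/mol = 0.12956 mol
C and H account for only 2.0752 g of the 3.111 g sample; the remaining 1.0358 g must be oxygen.

yes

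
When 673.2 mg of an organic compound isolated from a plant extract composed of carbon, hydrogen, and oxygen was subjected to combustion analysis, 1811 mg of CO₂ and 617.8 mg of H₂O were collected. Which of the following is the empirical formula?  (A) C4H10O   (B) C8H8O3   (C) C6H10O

mol C = 1.811 g CO₂ ÷ 44.009 g/mol = 0.041151 mol
mol H = 2 × 0.6178 g H₂O ÷ 18.015 g/mol = 0.068587 mol
mass O = 0.6732 − (0.49426 + 0.069136) = 0.10980 g → mol O = 0.10980 ÷ 15.999 = 0.0068631 mol
Divide by the smallest (0.0068631 mol): C 5.996, H 9.994, O 1.000

(C) C6H10O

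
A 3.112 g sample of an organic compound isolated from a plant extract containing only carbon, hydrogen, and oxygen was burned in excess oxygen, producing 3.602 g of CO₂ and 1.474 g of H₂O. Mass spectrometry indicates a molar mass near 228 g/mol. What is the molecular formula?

mol C = 3.602 g CO₂ ÷ 44.009 g/mol = 0.081847 mol
mol H = 2 × 1.474 g H₂O ÷ 18.015 g/mol = 0.16364 mol
mass O = 3.112 − (0.98306 + 0.16495) = 1.9640 g → mol O = 1.9640 ÷ 15.999 = 0.12276 mol
Divide by the smallest (0.081847 mol): C 1.000, H 1.999, O 1.500
Multiplying each by 2 gives whole numbers: C 2.00, H 4.00, O 3.00
Empirical formula: C2H4O3
Empirical-formula mass = 76.05 g/mol; 228 ÷ 76.05 ≈ 3, so the molecular formula is C6H12O9.

C6H12O9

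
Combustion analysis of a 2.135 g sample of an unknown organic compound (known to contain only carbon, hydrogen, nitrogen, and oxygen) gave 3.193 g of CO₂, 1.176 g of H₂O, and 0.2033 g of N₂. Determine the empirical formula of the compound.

mol C = 3.193 g CO₂ ÷ 44.009 g/mol = 0.072553 mol
mol H = 2 × 1.176 g H₂O ÷ 18.015 g/mol = 0.13056 mol
mol N = 2 × 0.2033 g N₂ ÷ 28.014 g/mol = 0.014514 mol
mass O = 2.135 − (0.87144 + 0.13160 + 0.20330) = 0.92866 g → mol O = 0.92866 ÷ 15.999 = 0.058045 mol
Divide by the smallest (0.014514 mol): C 4.999, H 8.995, N 1.000, O 3.999

C5H9NO4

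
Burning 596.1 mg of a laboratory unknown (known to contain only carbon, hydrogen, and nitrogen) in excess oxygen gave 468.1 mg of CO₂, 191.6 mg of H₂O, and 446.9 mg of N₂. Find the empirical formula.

mol C = 0.4681 g CO₂ ÷ 44.009 g/mol = 0.010636 mol
mol H = 2 × 0.1916 g H₂O ÷ 18.015 g/mol = 0.021271 mol
mol N = 2 × 0.4469 g N₂ ÷ 28.014 g/mol = 0.031905 mol
Divide by the smallest (0.010636 mol): C 1.000, H 2.000, N 3.000

CH2N3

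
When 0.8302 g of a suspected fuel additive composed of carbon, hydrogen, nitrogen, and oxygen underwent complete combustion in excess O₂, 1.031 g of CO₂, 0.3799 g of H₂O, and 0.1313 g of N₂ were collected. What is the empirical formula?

mol C = 1.031 g CO₂ ÷ 44.009 g/mol = 0.023427 mol
mol H = 2 × 0.3799 g H₂O ÷ 18.015 g/mol = 0.042176 mol
mol N = 2 × 0.1313 g N₂ ÷ 28.014 g/mol = 0.0093739 mol
mass O = 0.8302 − (0.28138 + 0.042513 + 0.13130) = 0.37500 g → mol O = 0.37500 ÷ 15.999 = 0.023439 mol
Divide by the smallest (0.0093739 mol): C 2.499, H 4.499, N 1.000, O 2.500
Multiplying each by 2 gives whole numbers: C 5.00, H 9.00, N 2.00, O 5.00

C5H9N2O5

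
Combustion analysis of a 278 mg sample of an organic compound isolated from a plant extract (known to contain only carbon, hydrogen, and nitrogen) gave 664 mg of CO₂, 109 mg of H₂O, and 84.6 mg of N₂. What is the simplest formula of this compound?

C5H4N2

mol C = 0.664 g CO₂ ÷ 44.009 g/mol = 0.01509 mol
mol H = 2 × 0.109 g H₂O ÷ 18.015 g/mol = 0.01210 mol
mol N = 2 × 0.0846 g N₂ ÷ 28.014 g/mol = 0.006040 mol
Divide by the smallest (0.006040 mol): C 2.498, H 2.004, N 1.000
Multiplying each by 2 gives whole numbers: C 5.00, H 4.01, N 2.00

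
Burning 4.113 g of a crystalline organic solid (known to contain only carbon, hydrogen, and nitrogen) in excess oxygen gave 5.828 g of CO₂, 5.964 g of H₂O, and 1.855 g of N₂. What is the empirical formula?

CH5N

mol C = 5.828 g CO₂ ÷ 44.009 g/mol = 0.13243 mol
mol H = 2 × 5.964 g H₂O ÷ 18.015 g/mol = 0.66211 mol
mol N = 2 × 1.855 g N₂ ÷ 28.014 g/mol = 0.13243 mol
Divide by the smallest (0.13243 mol): C 1.000, H 5.000, N 1.000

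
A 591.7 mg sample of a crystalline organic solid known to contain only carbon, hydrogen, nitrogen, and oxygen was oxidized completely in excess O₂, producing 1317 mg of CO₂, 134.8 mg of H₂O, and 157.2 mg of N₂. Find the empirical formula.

mol C = 1.317 g CO₂ ÷ 44.009 g/mol = 0.029926 mol
mol H = 2 × 0.1348 g H₂O ÷ 18.015 g/mol = 0.014965 mol
mol N = 2 × 0.1572 g N₂ ÷ 28.014 g/mol = 0.011223 mol
mass O = 0.5917 − (0.35944 + 0.015085 + 0.15720) = 0.059977 g → mol O = 0.059977 ÷ 15.999 = 0.0037488 mol
Divide by the smallest (0.0037488 mol): C 7.983, H 3.992, N 2.994, O 1.000

C8H4N3O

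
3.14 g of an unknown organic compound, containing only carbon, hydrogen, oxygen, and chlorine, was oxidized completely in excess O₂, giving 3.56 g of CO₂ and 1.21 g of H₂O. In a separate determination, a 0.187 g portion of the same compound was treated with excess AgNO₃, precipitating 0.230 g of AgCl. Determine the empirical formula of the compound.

mol C = 3.56 g CO₂ ÷ 44.009 g/mol = 0.08089 mol
mol H = 2 × 1.21 g H₂O ÷ 18.015 g/mol = 0.1343 mol
From the AgCl data: mol Cl per gram of compound = (0.230 ÷ 143.318) ÷ 0.187 = 0.008582 mol/g, so in the 3.14 g combustion sample mol Cl = 0.02695 mol
mass O = 3.14 − (0.9716 + 0.1354 + 0.9553) = 1.078 g → mol O = 1.078 ÷ 15.999 = 0.06736 mol
Divide by the smallest (0.02695 mol): C 3.002, H 4.985, Cl 1.000, O 2.500
Multiplying each by 2 gives whole numbers: C 6.00, H 9.97, Cl 2.00, O 5.00

C6H10Cl2O5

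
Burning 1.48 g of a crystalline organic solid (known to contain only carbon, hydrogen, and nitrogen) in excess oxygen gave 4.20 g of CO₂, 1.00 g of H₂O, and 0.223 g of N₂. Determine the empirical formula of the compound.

C6H7N

mol C = 4.20 g CO₂ ÷ 44.009 g/mol = 0.09544 mol
mol H = 2 × 1.00 g H₂O ÷ 18.015 g/mol = 0.1110 mol
mol N = 2 × 0.223 g N₂ ÷ 28.014 g/mol = 0.01592 mol
Divide by the smallest (0.01592 mol): C 5.994, H 6.973, N 1.000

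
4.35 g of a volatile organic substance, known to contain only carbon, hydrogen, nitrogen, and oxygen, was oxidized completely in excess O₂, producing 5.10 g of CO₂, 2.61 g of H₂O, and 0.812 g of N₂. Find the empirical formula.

C2H5NO2

mol C = 5.10 g CO₂ ÷ 44.009 g/mol = 0.1159 mol
mol H = 2 × 2.61 g H₂O ÷ 18.015 g/mol = 0.2898 mol
mol N = 2 × 0.812 g N₂ ÷ 28.014 g/mol = 0.05797 mol
mass O = 4.35 − (1.392 + 0.2921 + 0.8120) = 1.854 g → mol O = 1.854 ÷ 15.999 = 0.1159 mol
Divide by the smallest (0.05797 mol): C 1.999, H 4.998, N 1.000, O 1.999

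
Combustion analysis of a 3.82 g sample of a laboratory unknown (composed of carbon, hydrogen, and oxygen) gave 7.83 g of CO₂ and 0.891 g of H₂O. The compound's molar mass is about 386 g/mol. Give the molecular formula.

C18H10O10

mol C = 7.83 g CO₂ ÷ 44.009 g/mol = 0.1779 mol
mol H = 2 × 0.891 g H₂O ÷ 18.015 g/mol = 0.09892 mol
mass O = 3.82 − (2.137 + 0.09971) = 1.583 g → mol O = 1.583 ÷ 15.999 = 0.09896 mol
Divide by the smallest (0.09892 mol): C 1.799, H 1.000, O 1.000
Multiplying each by 5 gives whole numbers: C 8.99, H 5.00, O 5.00
Empirical formula: C9H5O5
Empirical-formula mass = 193.13 g/mol; 386 ÷ 193.13 ≈ 2, so the molecular formula is C18H10O10.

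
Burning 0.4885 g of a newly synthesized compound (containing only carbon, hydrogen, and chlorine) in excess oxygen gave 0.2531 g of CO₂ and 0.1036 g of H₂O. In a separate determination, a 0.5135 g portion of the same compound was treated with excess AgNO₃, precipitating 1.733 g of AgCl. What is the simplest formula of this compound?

mol C = 0.2531 g CO₂ ÷ 44.009 g/mol = 0.0057511 mol
mol H = 2 × 0.1036 g H₂O ÷ 18.015 g/mol = 0.011502 mol
From the AgCl data: mol Cl per gram of compound = (1.733 ÷ 143.318) ÷ 0.5135 = 0.023548 mol/g, so in the 0.4885 g combustion sample mol Cl = 0.011503 mol
Divide by the smallest (0.0057511 mol): C 1.000, H 2.000, Cl 2.000

CH2Cl2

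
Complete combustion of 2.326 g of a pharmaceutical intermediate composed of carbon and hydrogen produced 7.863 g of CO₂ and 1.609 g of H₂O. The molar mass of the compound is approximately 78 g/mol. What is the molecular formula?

C6H6

mol C = 7.863 g CO₂ ÷ 44.009 g/mol = 0.17867 mol
mol H = 2 × 1.609 g H₂O ÷ 18.015 g/mol = 0.17863 mol
Divide by the smallest (0.17863 mol): C 1.000, H 1.000
Empirical formula: CH
Empirical-formula mass = 13.02 g/mol; 78 ÷ 13.02 ≈ 6, so the molecular formula is C6H6.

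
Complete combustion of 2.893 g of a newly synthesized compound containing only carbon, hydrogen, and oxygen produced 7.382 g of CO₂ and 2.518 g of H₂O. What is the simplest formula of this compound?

C9H15O2

mol C = 7.382 g CO₂ ÷ 44.009 g/mol = 0.16774 mol
mol H = 2 × 2.518 g H₂O ÷ 18.015 g/mol = 0.27954 mol
mass O = 2.893 − (2.0147 + 0.28178) = 0.59651 g → mol O = 0.59651 ÷ 15.999 = 0.037284 mol
Divide by the smallest (0.037284 mol): C 4.499, H 7.498, O 1.000
Multiplying each by 2 gives whole numbers: C 9.00, H 15.00, O 2.00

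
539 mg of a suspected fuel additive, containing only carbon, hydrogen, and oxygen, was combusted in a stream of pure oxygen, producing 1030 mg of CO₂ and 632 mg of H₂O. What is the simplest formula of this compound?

C2H6O

mol C = 1.03 g CO₂ ÷ 44.009 g/mol = 0.02340 mol
mol H = 2 × 0.632 g H₂O ÷ 18.015 g/mol = 0.07016 mol
mass O = 0.539 − (0.2811 + 0.07073) = 0.1872 g → mol O = 0.1872 ÷ 15.999 = 0.01170 mol
Divide by the smallest (0.01170 mol): C 2.001, H 5.998, O 1.000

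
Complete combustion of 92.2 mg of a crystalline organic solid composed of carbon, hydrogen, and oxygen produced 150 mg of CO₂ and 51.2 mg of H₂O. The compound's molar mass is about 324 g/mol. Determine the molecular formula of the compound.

mol C = 0.150 g CO₂ ÷ 44.009 g/mol = 0.003408 mol
mol H = 2 × 0.0512 g H₂O ÷ 18.015 g/mol = 0.005684 mol
mass O = 0.0922 − (0.04094 + 0.005730) = 0.04553 g → mol O = 0.04553 ÷ 15.999 = 0.002846 mol
Divide by the smallest (0.002846 mol): C 1.198, H 1.997, O 1.000
Multiplying each by 5 gives whole numbers: C 5.99, H 9.99, O 5.00
Empirical formula: C6H10O5
Empirical-formula mass = 162.14 g/mol; 324 ÷ 162.14 ≈ 2, so the molecular formula is C12H20O10.

C12H20O10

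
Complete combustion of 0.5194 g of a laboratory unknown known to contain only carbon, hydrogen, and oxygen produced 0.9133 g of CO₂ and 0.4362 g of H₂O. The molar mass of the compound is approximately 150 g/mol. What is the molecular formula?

C6H14O4

mol C = 0.9133 g CO₂ ÷ 44.009 g/mol = 0.020753 mol
mol H = 2 × 0.4362 g H₂O ÷ 18.015 g/mol = 0.048426 mol
mass O = 0.5194 − (0.24926 + 0.048814) = 0.22133 g → mol O = 0.22133 ÷ 15.999 = 0.013834 mol
Divide by the smallest (0.013834 mol): C 1.500, H 3.501, O 1.000
Multiplying each by 2 gives whole numbers: C 3.00, H 7.00, O 2.00
Empirical formula: C3H7O2
Empirical-formula mass = 75.09 g/mol; 150 ÷ 75.09 ≈ 2, so the molecular formula is C6H14O4.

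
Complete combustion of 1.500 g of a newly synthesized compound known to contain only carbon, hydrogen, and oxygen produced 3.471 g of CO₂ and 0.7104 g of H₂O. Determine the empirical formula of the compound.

mol C = 3.471 g CO₂ ÷ 44.009 g/mol = 0.078870 mol
mol H = 2 × 0.7104 g H₂O ÷ 18.015 g/mol = 0.078868 mol
mass O = 1.500 − (0.94731 + 0.079499) = 0.47319 g → mol O = 0.47319 ÷ 15.999 = 0.029576 mol
Divide by the smallest (0.029576 mol): C 2.667, H 2.667, O 1.000
Multiplying each by 3 gives whole numbers: C 8.00, H 8.00, O 3.00

C8H8O3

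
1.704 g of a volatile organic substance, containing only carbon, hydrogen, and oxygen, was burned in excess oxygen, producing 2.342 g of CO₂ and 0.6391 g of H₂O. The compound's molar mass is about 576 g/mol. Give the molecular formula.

C18H24O21

mol C = 2.342 g CO₂ ÷ 44.009 g/mol = 0.053216 mol
mol H = 2 × 0.6391 g H₂O ÷ 18.015 g/mol = 0.070952 mol
mass O = 1.704 − (0.63918 + 0.071520) = 0.99330 g → mol O = 0.99330 ÷ 15.999 = 0.062085 mol
Divide by the smallest (0.053216 mol): C 1.000, H 1.333, O 1.167
Multiplying each by 6 gives whole numbers: C 6.00, H 8.00, O 7.00
Empirical formula: C6H8O7
Empirical-formula mass = 192.12 g/mol; 576 ÷ 192.12 ≈ 3, so the molecular formula is C18H24O21.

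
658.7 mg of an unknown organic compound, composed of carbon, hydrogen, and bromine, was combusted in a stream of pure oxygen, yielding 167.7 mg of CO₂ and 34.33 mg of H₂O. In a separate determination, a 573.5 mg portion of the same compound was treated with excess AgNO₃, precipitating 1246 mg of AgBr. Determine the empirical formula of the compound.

CHBr2

mol C = 0.1677 g CO₂ ÷ 44.009 g/mol = 0.0038106 mol
mol H = 2 × 0.03433 g H₂O ÷ 18.015 g/mol = 0.0038113 mol
From the AgBr data: mol Br per gram of compound = (1.246 ÷ 187.772) ÷ 0.5735 = 0.011571 mol/g, so in the 0.6587 g combustion sample mol Br = 0.0076215 mol
Divide by the smallest (0.0038106 mol): C 1.000, H 1.000, Br 2.000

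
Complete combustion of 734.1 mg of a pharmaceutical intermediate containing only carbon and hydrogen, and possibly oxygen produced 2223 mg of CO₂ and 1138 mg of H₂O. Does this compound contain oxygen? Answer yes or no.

no

mol C = 2.223 g CO₂ ÷ 44.009 g/mol = 0.050512 mol
mol H = 2 × 1.138 g H₂O ÷ 18.015 g/mol = 0.12634 mol
C and H together account for 0.73405 g — essentially the entire 0.7341 g sample — so the compound contains no oxygen.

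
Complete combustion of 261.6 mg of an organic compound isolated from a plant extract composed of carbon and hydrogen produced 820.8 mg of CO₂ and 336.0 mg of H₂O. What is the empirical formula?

mol C = 0.8208 g CO₂ ÷ 44.009 g/mol = 0.018651 mol
mol H = 2 × 0.3360 g H₂O ÷ 18.015 g/mol = 0.037302 mol
Divide by the smallest (0.018651 mol): C 1.000, H 2.000

CH2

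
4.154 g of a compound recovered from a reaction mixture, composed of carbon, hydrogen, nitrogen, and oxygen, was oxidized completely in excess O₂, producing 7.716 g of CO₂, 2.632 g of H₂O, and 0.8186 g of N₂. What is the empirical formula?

C3H5NO

mol C = 7.716 g CO₂ ÷ 44.009 g/mol = 0.17533 mol
mol H = 2 × 2.632 g H₂O ÷ 18.015 g/mol = 0.29220 mol
mol N = 2 × 0.8186 g N₂ ÷ 28.014 g/mol = 0.058442 mol
mass O = 4.154 − (2.1059 + 0.29454 + 0.81860) = 0.93500 g → mol O = 0.93500 ÷ 15.999 = 0.058441 mol
Divide by the smallest (0.058441 mol): C 3.000, H 5.000, N 1.000, O 1.000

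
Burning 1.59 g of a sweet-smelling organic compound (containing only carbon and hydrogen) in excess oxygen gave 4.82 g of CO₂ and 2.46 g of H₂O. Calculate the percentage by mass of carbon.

82.7%

mol C = 4.82 g CO₂ ÷ 44.009 g/mol = 0.1095 mol
mol H = 2 × 2.46 g H₂O ÷ 18.015 g/mol = 0.2731 mol
mass % C = 1.315 g ÷ 1.59 g × 100%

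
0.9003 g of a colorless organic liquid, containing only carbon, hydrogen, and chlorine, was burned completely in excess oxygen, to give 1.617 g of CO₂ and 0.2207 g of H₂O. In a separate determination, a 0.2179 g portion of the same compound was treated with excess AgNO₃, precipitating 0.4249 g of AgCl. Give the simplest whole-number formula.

C3H2Cl

mol C = 1.617 g CO₂ ÷ 44.009 g/mol = 0.036742 mol
mol H = 2 × 0.2207 g H₂O ÷ 18.015 g/mol = 0.024502 mol
From the AgCl data: mol Cl per gram of compound = (0.4249 ÷ 143.318) ÷ 0.2179 = 0.013606 mol/g, so in the 0.9003 g combustion sample mol Cl = 0.012249 mol
Divide by the smallest (0.012249 mol): C 3.000, H 2.000, Cl 1.000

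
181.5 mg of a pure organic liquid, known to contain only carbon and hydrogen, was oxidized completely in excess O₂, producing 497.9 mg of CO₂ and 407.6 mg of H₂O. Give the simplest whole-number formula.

CH4

mol C = 0.4979 g CO₂ ÷ 44.009 g/mol = 0.011314 mol
mol H = 2 × 0.4076 g H₂O ÷ 18.015 g/mol = 0.045251 mol
Divide by the smallest (0.011314 mol): C 1.000, H 4.000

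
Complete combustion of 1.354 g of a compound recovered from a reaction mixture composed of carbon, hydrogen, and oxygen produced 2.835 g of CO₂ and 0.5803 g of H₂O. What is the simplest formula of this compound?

mol C = 2.835 g CO₂ ÷ 44.009 g/mol = 0.064419 mol
mol H = 2 × 0.5803 g H₂O ÷ 18.015 g/mol = 0.064424 mol
mass O = 1.354 − (0.77373 + 0.064939) = 0.51533 g → mol O = 0.51533 ÷ 15.999 = 0.032210 mol
Divide by the smallest (0.032210 mol): C 2.000, H 2.000, O 1.000

C2H2O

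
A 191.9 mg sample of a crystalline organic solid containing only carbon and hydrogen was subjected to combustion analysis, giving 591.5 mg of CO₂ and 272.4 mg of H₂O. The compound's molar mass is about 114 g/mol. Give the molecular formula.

mol C = 0.5915 g CO₂ ÷ 44.009 g/mol = 0.013440 mol
mol H = 2 × 0.2724 g H₂O ÷ 18.015 g/mol = 0.030241 mol
Divide by the smallest (0.013440 mol): C 1.000, H 2.250
Multiplying each by 4 gives whole numbers: C 4.00, H 9.00
Empirical formula: C4H9
Empirical-formula mass = 57.12 g/mol; 114 ÷ 57.12 ≈ 2, so the molecular formula is C8H18.

C8H18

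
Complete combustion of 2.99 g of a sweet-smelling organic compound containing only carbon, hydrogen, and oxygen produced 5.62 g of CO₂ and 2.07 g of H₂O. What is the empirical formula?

mol C = 5.62 g CO₂ ÷ 44.009 g/mol = 0.1277 mol
mol H = 2 × 2.07 g H₂O ÷ 18.015 g/mol = 0.2298 mol
mass O = 2.99 − (1.534 + 0.2316) = 1.225 g → mol O = 1.225 ÷ 15.999 = 0.07654 mol
Divide by the smallest (0.07654 mol): C 1.668, H 3.003, O 1.000
Multiplying each by 3 gives whole numbers: C 5.01, H 9.01, O 3.00

C5H9O3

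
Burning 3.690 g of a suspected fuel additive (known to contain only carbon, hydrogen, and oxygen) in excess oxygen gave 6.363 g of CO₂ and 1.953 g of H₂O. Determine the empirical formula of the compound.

mol C = 6.363 g CO₂ ÷ 44.009 g/mol = 0.14458 mol
mol H = 2 × 1.953 g H₂O ÷ 18.015 g/mol = 0.21682 mol
mass O = 3.690 − (1.7366 + 0.21855) = 1.7348 g → mol O = 1.7348 ÷ 15.999 = 0.10843 mol
Divide by the smallest (0.10843 mol): C 1.333, H 2.000, O 1.000
Multiplying each by 3 gives whole numbers: C 4.00, H 6.00, O 3.00

C4H6O3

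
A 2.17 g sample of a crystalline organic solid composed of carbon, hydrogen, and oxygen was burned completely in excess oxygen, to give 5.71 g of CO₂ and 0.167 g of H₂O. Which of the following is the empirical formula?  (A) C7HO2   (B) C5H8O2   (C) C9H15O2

mol C = 5.71 g CO₂ ÷ 44.009 g/mol = 0.1297 mol
mol H = 2 × 0.167 g H₂O ÷ 18.015 g/mol = 0.01854 mol
mass O = 2.17 − (1.558 + 0.01869) = 0.5929 g → mol O = 0.5929 ÷ 15.999 = 0.03706 mol
Divide by the smallest (0.01854 mol): C 6.998, H 1.000, O 1.999

(A) C7HO2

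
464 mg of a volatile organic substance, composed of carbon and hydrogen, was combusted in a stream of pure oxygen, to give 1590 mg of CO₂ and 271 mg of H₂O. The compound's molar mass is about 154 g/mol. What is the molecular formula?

C12H10

mol C = 1.59 g CO₂ ÷ 44.009 g/mol = 0.03613 mol
mol H = 2 × 0.271 g H₂O ÷ 18.015 g/mol = 0.03009 mol
Divide by the smallest (0.03009 mol): C 1.201, H 1.000
Multiplying each by 5 gives whole numbers: C 6.00, H 5.00
Empirical formula: C6H5
Empirical-formula mass = 77.11 g/mol; 154 ÷ 77.11 ≈ 2, so the molecular formula is C12H10.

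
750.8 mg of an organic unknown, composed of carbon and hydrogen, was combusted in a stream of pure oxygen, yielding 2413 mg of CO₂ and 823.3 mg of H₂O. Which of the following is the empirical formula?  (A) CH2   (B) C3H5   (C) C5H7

mol C = 2.413 g CO₂ ÷ 44.009 g/mol = 0.054830 mol
mol H = 2 × 0.8233 g H₂O ÷ 18.015 g/mol = 0.091402 mol
Divide by the smallest (0.054830 mol): C 1.000, H 1.667
Multiplying each by 3 gives whole numbers: C 3.00, H 5.00

(B) C3H5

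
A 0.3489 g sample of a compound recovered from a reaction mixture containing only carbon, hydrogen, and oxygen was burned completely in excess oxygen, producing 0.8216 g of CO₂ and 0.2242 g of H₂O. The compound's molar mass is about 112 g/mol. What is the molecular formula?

C6H8O2

mol C = 0.8216 g CO₂ ÷ 44.009 g/mol = 0.018669 mol
mol H = 2 × 0.2242 g H₂O ÷ 18.015 g/mol = 0.024890 mol
mass O = 0.3489 − (0.22423 + 0.025089) = 0.099578 g → mol O = 0.099578 ÷ 15.999 = 0.0062240 mol
Divide by the smallest (0.0062240 mol): C 2.999, H 3.999, O 1.000
Empirical formula: C3H4O
Empirical-formula mass = 56.06 g/mol; 112 ÷ 56.06 ≈ 2, so the molecular formula is C6H8O2.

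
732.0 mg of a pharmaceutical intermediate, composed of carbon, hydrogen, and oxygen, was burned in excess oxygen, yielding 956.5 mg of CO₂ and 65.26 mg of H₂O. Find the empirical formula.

mol C = 0.9565 g CO₂ ÷ 44.009 g/mol = 0.021734 mol
mol H = 2 × 0.06526 g H₂O ÷ 18.015 g/mol = 0.0072451 mol
mass O = 0.7320 − (0.26105 + 0.0073030) = 0.46365 g → mol O = 0.46365 ÷ 15.999 = 0.028980 mol
Divide by the smallest (0.0072451 mol): C 3.000, H 1.000, O 4.000

C3HO4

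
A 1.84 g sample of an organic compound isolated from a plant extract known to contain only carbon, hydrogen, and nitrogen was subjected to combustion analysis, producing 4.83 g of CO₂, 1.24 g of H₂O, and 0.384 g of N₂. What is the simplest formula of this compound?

C4H5N

mol C = 4.83 g CO₂ ÷ 44.009 g/mol = 0.1098 mol
mol H = 2 × 1.24 g H₂O ÷ 18.015 g/mol = 0.1377 mol
mol N = 2 × 0.384 g N₂ ÷ 28.014 g/mol = 0.02741 mol
Divide by the smallest (0.02741 mol): C 4.003, H 5.021, N 1.000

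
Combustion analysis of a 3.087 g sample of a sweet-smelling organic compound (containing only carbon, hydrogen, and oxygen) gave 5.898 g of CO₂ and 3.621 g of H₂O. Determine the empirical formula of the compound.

C2H6O

mol C = 5.898 g CO₂ ÷ 44.009 g/mol = 0.13402 mol
mol H = 2 × 3.621 g H₂O ÷ 18.015 g/mol = 0.40200 mol
mass O = 3.087 − (1.6097 + 0.40521) = 1.0721 g → mol O = 1.0721 ÷ 15.999 = 0.067010 mol
Divide by the smallest (0.067010 mol): C 2.000, H 5.999, O 1.000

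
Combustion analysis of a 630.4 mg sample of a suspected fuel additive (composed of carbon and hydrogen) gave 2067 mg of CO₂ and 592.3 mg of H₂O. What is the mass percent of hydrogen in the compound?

10.51%

mol C = 2.067 g CO₂ ÷ 44.009 g/mol = 0.046968 mol
mol H = 2 × 0.5923 g H₂O ÷ 18.015 g/mol = 0.065756 mol
mass % H = 0.066282 g ÷ 0.6304 g × 100%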